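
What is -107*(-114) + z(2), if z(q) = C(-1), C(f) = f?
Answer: 12197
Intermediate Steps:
z(q) = -1
-107*(-114) + z(2) = -107*(-114) - 1 = 12198 - 1 = 12197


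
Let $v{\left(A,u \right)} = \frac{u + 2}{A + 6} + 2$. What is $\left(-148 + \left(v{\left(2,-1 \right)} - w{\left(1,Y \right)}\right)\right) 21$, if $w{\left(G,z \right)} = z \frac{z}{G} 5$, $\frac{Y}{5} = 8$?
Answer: $- \frac{1368507}{8} \approx -1.7106 \cdot 10^{5}$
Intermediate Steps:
$Y = 40$ ($Y = 5 \cdot 8 = 40$)
$v{\left(A,u \right)} = 2 + \frac{2 + u}{6 + A}$ ($v{\left(A,u \right)} = \frac{2 + u}{6 + A} + 2 = 2 + \frac{2 + u}{6 + A}$)
$w{\left(G,z \right)} = \frac{5 z^{2}}{G}$ ($w{\left(G,z \right)} = \frac{z^{2}}{G} 5 = \frac{5 z^{2}}{G}$)
$\left(-148 + \left(v{\left(2,-1 \right)} - w{\left(1,Y \right)}\right)\right) 21 = \left(-148 + \left(\frac{14 - 1 + 2 \cdot 2}{6 + 2} - \frac{5 \cdot 40^{2}}{1}\right)\right) 21 = \left(-148 + \left(\frac{14 - 1 + 4}{8} - 5 \cdot 1 \cdot 1600\right)\right) 21 = \left(-148 + \left(\frac{1}{8} \cdot 17 - 8000\right)\right) 21 = \left(-148 + \left(\frac{17}{8} - 8000\right)\right) 21 = \left(-148 - \frac{63983}{8}\right) 21 = \left(- \frac{65167}{8}\right) 21 = - \frac{1368507}{8}$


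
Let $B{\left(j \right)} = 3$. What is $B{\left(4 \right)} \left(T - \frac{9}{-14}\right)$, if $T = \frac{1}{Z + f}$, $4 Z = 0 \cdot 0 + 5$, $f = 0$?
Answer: $\frac{303}{70} \approx 4.3286$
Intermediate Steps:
$Z = \frac{5}{4}$ ($Z = \frac{0 \cdot 0 + 5}{4} = \frac{0 + 5}{4} = \frac{1}{4} \cdot 5 = \frac{5}{4} \approx 1.25$)
$T = \frac{4}{5}$ ($T = \frac{1}{\frac{5}{4} + 0} = \frac{1}{\frac{5}{4}} = \frac{4}{5} \approx 0.8$)
$B{\left(4 \right)} \left(T - \frac{9}{-14}\right) = 3 \left(\frac{4}{5} - \frac{9}{-14}\right) = 3 \left(\frac{4}{5} - - \frac{9}{14}\right) = 3 \left(\frac{4}{5} + \frac{9}{14}\right) = 3 \cdot \frac{101}{70} = \frac{303}{70}$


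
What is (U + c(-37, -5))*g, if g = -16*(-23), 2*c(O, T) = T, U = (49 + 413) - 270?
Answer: 69736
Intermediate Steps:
U = 192 (U = 462 - 270 = 192)
c(O, T) = T/2
g = 368
(U + c(-37, -5))*g = (192 + (½)*(-5))*368 = (192 - 5/2)*368 = (379/2)*368 = 69736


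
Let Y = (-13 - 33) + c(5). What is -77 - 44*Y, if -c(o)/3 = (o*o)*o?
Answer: 18447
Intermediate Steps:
c(o) = -3*o³ (c(o) = -3*o*o*o = -3*o²*o = -3*o³)
Y = -421 (Y = (-13 - 33) - 3*5³ = -46 - 3*125 = -46 - 375 = -421)
-77 - 44*Y = -77 - 44*(-421) = -77 + 18524 = 18447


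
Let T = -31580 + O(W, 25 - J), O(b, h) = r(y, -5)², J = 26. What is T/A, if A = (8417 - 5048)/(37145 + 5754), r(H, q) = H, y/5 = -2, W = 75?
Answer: -1350460520/3369 ≈ -4.0085e+5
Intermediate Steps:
y = -10 (y = 5*(-2) = -10)
O(b, h) = 100 (O(b, h) = (-10)² = 100)
T = -31480 (T = -31580 + 100 = -31480)
A = 3369/42899 ≈ 0.078533
T/A = -31480/3369/42899 = -31480*42899/3369 = -1350460520/3369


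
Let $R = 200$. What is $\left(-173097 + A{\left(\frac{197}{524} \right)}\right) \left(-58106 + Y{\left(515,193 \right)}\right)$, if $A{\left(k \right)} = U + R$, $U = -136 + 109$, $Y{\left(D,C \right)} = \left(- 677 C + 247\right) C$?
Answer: $4362528055392$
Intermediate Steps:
$Y{\left(D,C \right)} = C \left(247 - 677 C\right)$ ($Y{\left(D,C \right)} = \left(247 - 677 C\right) C = C \left(247 - 677 C\right)$)
$U = -27$
$A{\left(k \right)} = 173$ ($A{\left(k \right)} = -27 + 200 = 173$)
$\left(-173097 + A{\left(\frac{197}{524} \right)}\right) \left(-58106 + Y{\left(515,193 \right)}\right) = \left(-173097 + 173\right) \left(-58106 + 193 \left(247 - 130661\right)\right) = - 172924 \left(-58106 + 193 \left(247 - 130661\right)\right) = - 172924 \left(-58106 + 193 \left(-130414\right)\right) = - 172924 \left(-58106 - 25169902\right) = \left(-172924\right) \left(-25228008\right) = 4362528055392$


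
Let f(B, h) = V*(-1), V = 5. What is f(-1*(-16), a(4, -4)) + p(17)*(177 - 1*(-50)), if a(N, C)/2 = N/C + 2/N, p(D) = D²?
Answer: 65598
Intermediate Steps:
a(N, C) = 4/N + 2*N/C (a(N, C) = 2*(N/C + 2/N) = 2*(2/N + N/C) = 4/N + 2*N/C)
f(B, h) = -5 (f(B, h) = 5*(-1) = -5)
f(-1*(-16), a(4, -4)) + p(17)*(177 - 1*(-50)) = -5 + 17²*(177 - 1*(-50)) = -5 + 289*(177 + 50) = -5 + 289*227 = -5 + 65603 = 65598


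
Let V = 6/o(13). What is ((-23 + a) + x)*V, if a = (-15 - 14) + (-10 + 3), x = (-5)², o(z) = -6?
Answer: 34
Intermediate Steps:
x = 25
V = -1 (V = 6/(-6) = 6*(-⅙) = -1)
a = -36 (a = -29 - 7 = -36)
((-23 + a) + x)*V = ((-23 - 36) + 25)*(-1) = (-59 + 25)*(-1) = -34*(-1) = 34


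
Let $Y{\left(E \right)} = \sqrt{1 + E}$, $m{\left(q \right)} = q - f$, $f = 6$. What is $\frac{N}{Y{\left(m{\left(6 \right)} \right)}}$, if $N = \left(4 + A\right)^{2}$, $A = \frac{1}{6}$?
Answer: $\frac{625}{36} \approx 17.361$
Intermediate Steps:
$m{\left(q \right)} = -6 + q$ ($m{\left(q \right)} = q - 6 = -6 + q$)
$A = \frac{1}{6} \approx 0.16667$
$N = \frac{625}{36}$ ($N = \left(4 + \frac{1}{6}\right)^{2} = \left(\frac{25}{6}\right)^{2} = \frac{625}{36} \approx 17.361$)
$\frac{N}{Y{\left(m{\left(6 \right)} \right)}} = \frac{625}{36 \sqrt{1 + \left(-6 + 6\right)}} = \frac{625}{36 \sqrt{1 + 0}} = \frac{625}{36 \sqrt{1}} = \frac{625}{36 \cdot 1} = \frac{625}{36} \cdot 1 = \frac{625}{36}$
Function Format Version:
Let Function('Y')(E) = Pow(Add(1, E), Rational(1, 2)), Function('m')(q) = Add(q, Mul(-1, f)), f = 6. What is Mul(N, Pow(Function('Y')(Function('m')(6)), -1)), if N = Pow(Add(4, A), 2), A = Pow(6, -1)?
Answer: Rational(625, 36) ≈ 17.361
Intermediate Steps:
Function('m')(q) = Add(-6, q) (Function('m')(q) = Add(q, Mul(-1, 6)) = Add(q, -6) = Add(-6, q))
A = Rational(1, 6) ≈ 0.16667
N = Rational(625, 36) (N = Pow(Add(4, Rational(1, 6)), 2) = Pow(Rational(25, 6), 2) = Rational(625, 36) ≈ 17.361)
Mul(N, Pow(Function('Y')(Function('m')(6)), -1)) = Mul(Rational(625, 36), Pow(Pow(Add(1, Add(-6, 6)), Rational(1, 2)), -1)) = Mul(Rational(625, 36), Pow(Pow(Add(1, 0), Rational(1, 2)), -1)) = Mul(Rational(625, 36), Pow(Pow(1, Rational(1, 2)), -1)) = Mul(Rational(625, 36), Pow(1, -1)) = Mul(Rational(625, 36), 1) = Rational(625, 36)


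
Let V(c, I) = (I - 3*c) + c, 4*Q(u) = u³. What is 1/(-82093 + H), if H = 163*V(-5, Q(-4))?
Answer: -1/83071 ≈ -1.2038e-5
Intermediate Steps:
Q(u) = u³/4
V(c, I) = I - 2*c
H = -978 (H = 163*((¼)*(-4)³ - 2*(-5)) = 163*((¼)*(-64) + 10) = 163*(-16 + 10) = 163*(-6) = -978)
1/(-82093 + H) = 1/(-82093 - 978) = 1/(-83071) = -1/83071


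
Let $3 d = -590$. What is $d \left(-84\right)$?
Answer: $16520$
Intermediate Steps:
$d = - \frac{590}{3}$ ($d = \frac{1}{3} \left(-590\right) = - \frac{590}{3} \approx -196.67$)
$d \left(-84\right) = \left(- \frac{590}{3}\right) \left(-84\right) = 16520$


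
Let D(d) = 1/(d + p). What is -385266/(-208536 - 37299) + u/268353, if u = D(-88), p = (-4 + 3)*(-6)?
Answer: 104663670121/66785011110 ≈ 1.5672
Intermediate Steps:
p = 6 (p = -1*(-6) = 6)
D(d) = 1/(6 + d) (D(d) = 1/(d + 6) = 1/(6 + d))
u = -1/82 (u = 1/(6 - 88) = 1/(-82) = -1/82 ≈ -0.012195)
-385266/(-208536 - 37299) + u/268353 = -385266/(-208536 - 37299) - 1/82/268353 = -385266/(-245835) - 1/82*1/268353 = -385266*(-1/245835) - 1/22004946 = 128422/81945 - 1/22004946 = 104663670121/66785011110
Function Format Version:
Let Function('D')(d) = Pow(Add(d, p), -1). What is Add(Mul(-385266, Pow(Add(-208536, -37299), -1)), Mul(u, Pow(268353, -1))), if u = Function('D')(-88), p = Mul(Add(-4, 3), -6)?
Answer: Rational(104663670121, 66785011110) ≈ 1.5672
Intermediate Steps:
p = 6 (p = Mul(-1, -6) = 6)
Function('D')(d) = Pow(Add(6, d), -1) (Function('D')(d) = Pow(Add(d, 6), -1) = Pow(Add(6, d), -1))
u = Rational(-1, 82) (u = Pow(Add(6, -88), -1) = Pow(-82, -1) = Rational(-1, 82) ≈ -0.012195)
Add(Mul(-385266, Pow(Add(-208536, -37299), -1)), Mul(u, Pow(268353, -1))) = Add(Mul(-385266, Pow(Add(-208536, -37299), -1)), Mul(Rational(-1, 82), Pow(268353, -1))) = Add(Mul(-385266, Pow(-245835, -1)), Mul(Rational(-1, 82), Rational(1, 268353))) = Add(Mul(-385266, Rational(-1, 245835)), Rational(-1, 22004946)) = Add(Rational(128422, 81945), Rational(-1, 22004946)) = Rational(104663670121, 66785011110)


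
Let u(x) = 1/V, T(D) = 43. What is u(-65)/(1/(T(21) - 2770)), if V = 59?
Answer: -2727/59 ≈ -46.220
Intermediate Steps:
u(x) = 1/59
u(-65)/(1/(T(21) - 2770)) = 1/(59*(1/(43 - 2770))) = 1/(59*(1/(-2727))) = 1/(59*(-1/2727)) = (1/59)*(-2727) = -2727/59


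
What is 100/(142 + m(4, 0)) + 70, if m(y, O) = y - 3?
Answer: 10110/143 ≈ 70.699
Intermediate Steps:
m(y, O) = -3 + y
100/(142 + m(4, 0)) + 70 = 100/(142 + (-3 + 4)) + 70 = 100/(142 + 1) + 70 = 100/143 + 70 = 10110/143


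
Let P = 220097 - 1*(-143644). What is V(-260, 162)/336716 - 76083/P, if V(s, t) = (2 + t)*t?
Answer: -189934435/1458064459 ≈ -0.13026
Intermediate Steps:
P = 363741 (P = 220097 + 143644 = 363741)
V(s, t) = t*(2 + t)
V(-260, 162)/336716 - 76083/P = (162*(2 + 162))/336716 - 76083/363741 = (162*164)*(1/336716) - 76083*1/363741 = 26568*(1/336716) - 3623/17321 = 6642/84179 - 3623/17321 = -189934435/1458064459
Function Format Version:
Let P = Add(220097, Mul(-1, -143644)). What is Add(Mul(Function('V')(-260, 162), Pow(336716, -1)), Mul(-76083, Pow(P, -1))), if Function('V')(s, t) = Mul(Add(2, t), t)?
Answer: Rational(-189934435, 1458064459) ≈ -0.13026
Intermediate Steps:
P = 363741 (P = Add(220097, 143644) = 363741)
Function('V')(s, t) = Mul(t, Add(2, t))
Add(Mul(Function('V')(-260, 162), Pow(336716, -1)), Mul(-76083, Pow(P, -1))) = Add(Mul(Mul(162, Add(2, 162)), Pow(336716, -1)), Mul(-76083, Pow(363741, -1))) = Add(Mul(Mul(162, 164), Rational(1, 336716)), Mul(-76083, Rational(1, 363741))) = Add(Mul(26568, Rational(1, 336716)), Rational(-3623, 17321)) = Add(Rational(6642, 84179), Rational(-3623, 17321)) = Rational(-189934435, 1458064459)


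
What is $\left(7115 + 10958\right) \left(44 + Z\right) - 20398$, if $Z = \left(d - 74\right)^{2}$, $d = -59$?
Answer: $320468111$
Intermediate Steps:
$Z = 17689$ ($Z = \left(-59 - 74\right)^{2} = \left(-133\right)^{2} = 17689$)
$\left(7115 + 10958\right) \left(44 + Z\right) - 20398 = \left(7115 + 10958\right) \left(44 + 17689\right) - 20398 = 18073 \cdot 17733 - 20398 = 320488509 - 20398 = 320468111$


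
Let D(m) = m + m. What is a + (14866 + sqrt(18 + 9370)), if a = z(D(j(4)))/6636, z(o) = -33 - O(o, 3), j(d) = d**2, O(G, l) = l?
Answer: 8220895/553 + 2*sqrt(2347) ≈ 14963.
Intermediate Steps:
D(m) = 2*m
z(o) = -36 (z(o) = -33 - 1*3 = -33 - 3 = -36)
a = -3/553 (a = -36/6636 = -36*1/6636 = -3/553 ≈ -0.0054250)
a + (14866 + sqrt(18 + 9370)) = -3/553 + (14866 + sqrt(18 + 9370)) = -3/553 + (14866 + sqrt(9388)) = -3/553 + (14866 + 2*sqrt(2347)) = 8220895/553 + 2*sqrt(2347)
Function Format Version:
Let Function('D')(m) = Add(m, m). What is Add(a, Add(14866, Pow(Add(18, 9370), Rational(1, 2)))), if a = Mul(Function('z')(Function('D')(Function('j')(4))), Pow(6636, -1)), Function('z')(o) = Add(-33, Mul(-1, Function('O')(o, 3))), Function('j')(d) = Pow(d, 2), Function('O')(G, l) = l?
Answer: Add(Rational(8220895, 553), Mul(2, Pow(2347, Rational(1, 2)))) ≈ 14963.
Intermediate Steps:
Function('D')(m) = Mul(2, m)
Function('z')(o) = -36 (Function('z')(o) = Add(-33, Mul(-1, 3)) = Add(-33, -3) = -36)
a = Rational(-3, 553) (a = Mul(-36, Pow(6636, -1)) = Mul(-36, Rational(1, 6636)) = Rational(-3, 553) ≈ -0.0054250)
Add(a, Add(14866, Pow(Add(18, 9370), Rational(1, 2)))) = Add(Rational(-3, 553), Add(14866, Pow(Add(18, 9370), Rational(1, 2)))) = Add(Rational(-3, 553), Add(14866, Pow(9388, Rational(1, 2)))) = Add(Rational(-3, 553), Add(14866, Mul(2, Pow(2347, Rational(1, 2))))) = Add(Rational(8220895, 553), Mul(2, Pow(2347, Rational(1, 2))))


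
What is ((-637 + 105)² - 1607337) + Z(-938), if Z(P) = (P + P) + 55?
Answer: -1326134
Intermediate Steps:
Z(P) = 55 + 2*P (Z(P) = 2*P + 55 = 55 + 2*P)
((-637 + 105)² - 1607337) + Z(-938) = ((-637 + 105)² - 1607337) + (55 + 2*(-938)) = ((-532)² - 1607337) + (55 - 1876) = (283024 - 1607337) - 1821 = -1324313 - 1821 = -1326134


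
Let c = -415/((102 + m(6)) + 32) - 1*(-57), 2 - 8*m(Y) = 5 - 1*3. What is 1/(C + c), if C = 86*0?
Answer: 134/7223 ≈ 0.018552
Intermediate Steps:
m(Y) = 0 (m(Y) = ¼ - (5 - 1*3)/8 = ¼ - (5 - 3)/8 = ¼ - ⅛*2 = ¼ - ¼ = 0)
C = 0
c = 7223/134 (c = -415/((102 + 0) + 32) - 1*(-57) = -415/(102 + 32) + 57 = -415/134 + 57 = 7223/134 ≈ 53.903)
1/(C + c) = 1/(0 + 7223/134) = 1/(7223/134) = 134/7223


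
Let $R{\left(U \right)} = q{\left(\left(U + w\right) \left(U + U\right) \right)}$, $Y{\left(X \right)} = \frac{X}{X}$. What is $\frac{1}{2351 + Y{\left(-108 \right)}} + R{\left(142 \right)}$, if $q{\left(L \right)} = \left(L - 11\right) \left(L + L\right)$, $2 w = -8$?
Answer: $\frac{7223376561409}{2352} \approx 3.0712 \cdot 10^{9}$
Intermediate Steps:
$w = -4$ ($w = \frac{1}{2} \left(-8\right) = -4$)
$Y{\left(X \right)} = 1$
$q{\left(L \right)} = 2 L \left(-11 + L\right)$ ($q{\left(L \right)} = \left(-11 + L\right) 2 L = 2 L \left(-11 + L\right)$)
$R{\left(U \right)} = 4 U \left(-11 + 2 U \left(-4 + U\right)\right) \left(-4 + U\right)$ ($R{\left(U \right)} = 2 \left(U - 4\right) \left(U + U\right) \left(-11 + \left(U - 4\right) \left(U + U\right)\right) = 2 \left(-4 + U\right) 2 U \left(-11 + \left(-4 + U\right) 2 U\right) = 2 \cdot 2 U \left(-4 + U\right) \left(-11 + 2 U \left(-4 + U\right)\right) = 4 U \left(-11 + 2 U \left(-4 + U\right)\right) \left(-4 + U\right)$)
$\frac{1}{2351 + Y{\left(-108 \right)}} + R{\left(142 \right)} = \frac{1}{2351 + 1} + 4 \cdot 142 \left(-11 + 2 \cdot 142 \left(-4 + 142\right)\right) \left(-4 + 142\right) = \frac{1}{2352} + 4 \cdot 142 \left(-11 + 2 \cdot 142 \cdot 138\right) 138 = \frac{1}{2352} + 4 \cdot 142 \left(-11 + 39192\right) 138 = \frac{1}{2352} + 4 \cdot 142 \cdot 39181 \cdot 138 = \frac{1}{2352} + 3071163504 = \frac{7223376561409}{2352}$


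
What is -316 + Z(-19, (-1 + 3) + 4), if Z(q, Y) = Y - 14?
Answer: -324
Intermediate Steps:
Z(q, Y) = -14 + Y
-316 + Z(-19, (-1 + 3) + 4) = -316 + (-14 + ((-1 + 3) + 4)) = -316 + (-14 + (2 + 4)) = -316 + (-14 + 6) = -316 - 8 = -324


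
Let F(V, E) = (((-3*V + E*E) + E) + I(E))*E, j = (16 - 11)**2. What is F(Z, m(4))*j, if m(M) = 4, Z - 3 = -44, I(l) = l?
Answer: 14700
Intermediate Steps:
j = 25 (j = 5**2 = 25)
Z = -41 (Z = 3 - 44 = -41)
F(V, E) = E*(E**2 - 3*V + 2*E) (F(V, E) = (((-3*V + E*E) + E) + E)*E = (((-3*V + E**2) + E) + E)*E = (((E**2 - 3*V) + E) + E)*E = ((E + E**2 - 3*V) + E)*E = (E**2 - 3*V + 2*E)*E = E*(E**2 - 3*V + 2*E))
F(Z, m(4))*j = (4*(4**2 - 3*(-41) + 2*4))*25 = (4*(16 + 123 + 8))*25 = (4*147)*25 = 588*25 = 14700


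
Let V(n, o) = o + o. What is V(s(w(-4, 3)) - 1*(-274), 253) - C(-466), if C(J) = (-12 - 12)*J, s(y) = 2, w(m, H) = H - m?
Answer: -10678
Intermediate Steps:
V(n, o) = 2*o
C(J) = -24*J
V(s(w(-4, 3)) - 1*(-274), 253) - C(-466) = 2*253 - (-24)*(-466) = 506 - 1*11184 = 506 - 11184 = -10678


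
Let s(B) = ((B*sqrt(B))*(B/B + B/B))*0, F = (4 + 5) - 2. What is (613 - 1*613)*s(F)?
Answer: 0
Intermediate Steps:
F = 7 (F = 9 - 2 = 7)
s(B) = 0 (s(B) = (B**(3/2)*(1 + 1))*0 = (B**(3/2)*2)*0 = (2*B**(3/2))*0 = 0)
(613 - 1*613)*s(F) = (613 - 1*613)*0 = (613 - 613)*0 = 0*0 = 0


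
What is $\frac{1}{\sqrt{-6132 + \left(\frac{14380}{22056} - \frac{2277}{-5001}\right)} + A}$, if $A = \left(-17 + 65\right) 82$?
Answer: $\frac{36179074368}{142457190885073} - \frac{5 i \sqrt{20719937015721390}}{142457190885073} \approx 0.00025396 - 5.0522 \cdot 10^{-6} i$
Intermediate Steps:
$A = 3936$ ($A = 48 \cdot 82 = 3936$)
$\frac{1}{\sqrt{-6132 + \left(\frac{14380}{22056} - \frac{2277}{-5001}\right)} + A} = \frac{1}{\sqrt{-6132 + \left(\frac{14380}{22056} - \frac{2277}{-5001}\right)} + 3936} = \frac{1}{\sqrt{-6132 + \left(14380 \cdot \frac{1}{22056} - - \frac{759}{1667}\right)} + 3936} = \frac{1}{\sqrt{-6132 + \left(\frac{3595}{5514} + \frac{759}{1667}\right)} + 3936} = \frac{1}{\sqrt{-6132 + \frac{10177991}{9191838}} + 3936} = \frac{1}{\sqrt{- \frac{56354172625}{9191838}} + 3936} = \frac{1}{\frac{5 i \sqrt{20719937015721390}}{9191838} + 3936} = \frac{1}{3936 + \frac{5 i \sqrt{20719937015721390}}{9191838}}$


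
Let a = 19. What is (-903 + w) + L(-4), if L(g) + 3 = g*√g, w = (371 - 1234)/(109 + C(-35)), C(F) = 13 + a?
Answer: -128609/141 - 8*I ≈ -912.12 - 8.0*I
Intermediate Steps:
C(F) = 32 (C(F) = 13 + 19 = 32)
w = -863/141 (w = (371 - 1234)/(109 + 32) = -863/141 ≈ -6.1206)
L(g) = -3 + g^(3/2) (L(g) = -3 + g*√g = -3 + g^(3/2))
(-903 + w) + L(-4) = (-903 - 863/141) + (-3 + (-4)^(3/2)) = -128186/141 + (-3 - 8*I) = -128609/141 - 8*I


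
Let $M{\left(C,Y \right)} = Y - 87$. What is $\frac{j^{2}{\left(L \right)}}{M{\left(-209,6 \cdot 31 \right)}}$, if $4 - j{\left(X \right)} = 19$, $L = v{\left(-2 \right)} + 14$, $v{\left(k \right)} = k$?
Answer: $\frac{25}{11} \approx 2.2727$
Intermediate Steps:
$L = 12$ ($L = -2 + 14 = 12$)
$j{\left(X \right)} = -15$ ($j{\left(X \right)} = 4 - 19 = -15$)
$M{\left(C,Y \right)} = -87 + Y$
$\frac{j^{2}{\left(L \right)}}{M{\left(-209,6 \cdot 31 \right)}} = \frac{\left(-15\right)^{2}}{-87 + 6 \cdot 31} = \frac{225}{-87 + 186} = \frac{225}{99} = 225 \cdot \frac{1}{99} = \frac{25}{11}$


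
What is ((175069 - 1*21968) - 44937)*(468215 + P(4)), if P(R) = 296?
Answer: 50676023804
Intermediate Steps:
((175069 - 1*21968) - 44937)*(468215 + P(4)) = ((175069 - 1*21968) - 44937)*(468215 + 296) = ((175069 - 21968) - 44937)*468511 = (153101 - 44937)*468511 = 108164*468511 = 50676023804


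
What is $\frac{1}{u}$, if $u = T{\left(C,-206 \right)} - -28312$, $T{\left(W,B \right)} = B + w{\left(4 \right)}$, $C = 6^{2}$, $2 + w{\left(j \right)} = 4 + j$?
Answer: $\frac{1}{28112} \approx 3.5572 \cdot 10^{-5}$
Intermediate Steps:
$w{\left(j \right)} = 2 + j$ ($w{\left(j \right)} = -2 + \left(4 + j\right) = 2 + j$)
$C = 36$
$T{\left(W,B \right)} = 6 + B$ ($T{\left(W,B \right)} = B + \left(2 + 4\right) = B + 6 = 6 + B$)
$u = 28112$ ($u = \left(6 - 206\right) - -28312 = -200 + 28312 = 28112$)
$\frac{1}{u} = \frac{1}{28112}$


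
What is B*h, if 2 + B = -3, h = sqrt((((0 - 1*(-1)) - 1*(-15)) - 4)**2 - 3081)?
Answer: -5*I*sqrt(2937) ≈ -270.97*I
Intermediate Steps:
h = I*sqrt(2937) (h = sqrt((((0 + 1) + 15) - 4)**2 - 3081) = sqrt(((1 + 15) - 4)**2 - 3081) = sqrt((16 - 4)**2 - 3081) = sqrt(12**2 - 3081) = sqrt(144 - 3081) = sqrt(-2937) = I*sqrt(2937) ≈ 54.194*I)
B = -5 (B = -2 - 3 = -5)
B*h = -5*I*sqrt(2937)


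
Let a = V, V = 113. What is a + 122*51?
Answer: 6335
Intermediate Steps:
a = 113
a + 122*51 = 113 + 122*51 = 113 + 6222 = 6335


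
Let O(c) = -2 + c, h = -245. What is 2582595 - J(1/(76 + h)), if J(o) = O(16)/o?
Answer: 2584961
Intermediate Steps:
J(o) = 14/o (J(o) = (-2 + 16)/o = 14/o)
2582595 - J(1/(76 + h)) = 2582595 - 14/(1/(76 - 245)) = 2582595 - 14/(1/(-169)) = 2582595 - 14/(-1/169) = 2582595 - 14*(-169) = 2582595 - 1*(-2366) = 2582595 + 2366 = 2584961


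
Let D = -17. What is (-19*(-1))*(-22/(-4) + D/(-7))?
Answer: 2109/14 ≈ 150.64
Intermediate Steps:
(-19*(-1))*(-22/(-4) + D/(-7)) = (-19*(-1))*(-22/(-4) - 17/(-7)) = 19*(-22*(-¼) - 17*(-⅐)) = 19*(11/2 + 17/7) = 19*(111/14) = 2109/14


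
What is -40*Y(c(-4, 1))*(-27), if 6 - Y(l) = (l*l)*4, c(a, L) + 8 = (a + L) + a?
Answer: -965520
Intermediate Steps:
c(a, L) = -8 + L + 2*a (c(a, L) = -8 + ((a + L) + a) = -8 + ((L + a) + a) = -8 + (L + 2*a) = -8 + L + 2*a)
Y(l) = 6 - 4*l**2 (Y(l) = 6 - l*l*4 = 6 - l**2*4 = 6 - 4*l**2)
-40*Y(c(-4, 1))*(-27) = -40*(6 - 4*(-8 + 1 + 2*(-4))**2)*(-27) = -40*(6 - 4*(-8 + 1 - 8)**2)*(-27) = -40*(6 - 4*(-15)**2)*(-27) = -40*(6 - 4*225)*(-27) = -40*(6 - 900)*(-27) = -40*(-894)*(-27) = 35760*(-27) = -965520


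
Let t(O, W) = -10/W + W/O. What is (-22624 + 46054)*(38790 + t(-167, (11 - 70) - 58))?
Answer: 5919458049890/6513 ≈ 9.0887e+8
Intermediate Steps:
(-22624 + 46054)*(38790 + t(-167, (11 - 70) - 58)) = (-22624 + 46054)*(38790 + (-10/((11 - 70) - 58) + ((11 - 70) - 58)/(-167))) = 23430*(38790 + (-10/(-59 - 58) + (-59 - 58)*(-1/167))) = 23430*(38790 + (-10/(-117) - 117*(-1/167))) = 23430*(38790 + (-10*(-1/117) + 117/167)) = 23430*(38790 + (10/117 + 117/167)) = 23430*(38790 + 15359/19539) = 23430*(757933169/19539) = 5919458049890/6513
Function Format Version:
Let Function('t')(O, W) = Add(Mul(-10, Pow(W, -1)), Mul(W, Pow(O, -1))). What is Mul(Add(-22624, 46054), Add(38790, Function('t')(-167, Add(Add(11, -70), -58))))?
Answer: Rational(5919458049890, 6513) ≈ 9.0887e+8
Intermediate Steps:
Mul(Add(-22624, 46054), Add(38790, Function('t')(-167, Add(Add(11, -70), -58)))) = Mul(Add(-22624, 46054), Add(38790, Add(Mul(-10, Pow(Add(Add(11, -70), -58), -1)), Mul(Add(Add(11, -70), -58), Pow(-167, -1))))) = Mul(23430, Add(38790, Add(Mul(-10, Pow(Add(-59, -58), -1)), Mul(Add(-59, -58), Rational(-1, 167))))) = Mul(23430, Add(38790, Add(Mul(-10, Pow(-117, -1)), Mul(-117, Rational(-1, 167))))) = Mul(23430, Add(38790, Add(Mul(-10, Rational(-1, 117)), Rational(117, 167)))) = Mul(23430, Add(38790, Add(Rational(10, 117), Rational(117, 167)))) = Mul(23430, Add(38790, Rational(15359, 19539))) = Mul(23430, Rational(757933169, 19539)) = Rational(5919458049890, 6513)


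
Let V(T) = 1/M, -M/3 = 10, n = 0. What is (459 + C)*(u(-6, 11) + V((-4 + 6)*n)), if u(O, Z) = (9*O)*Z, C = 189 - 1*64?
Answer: -5203732/15 ≈ -3.4692e+5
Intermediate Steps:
M = -30 (M = -3*10 = -30)
C = 125 (C = 189 - 64 = 125)
V(T) = -1/30 (V(T) = 1/(-30) = -1/30)
u(O, Z) = 9*O*Z
(459 + C)*(u(-6, 11) + V((-4 + 6)*n)) = (459 + 125)*(9*(-6)*11 - 1/30) = 584*(-594 - 1/30) = 584*(-17821/30) = -5203732/15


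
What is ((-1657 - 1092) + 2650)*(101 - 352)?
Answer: 24849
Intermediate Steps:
((-1657 - 1092) + 2650)*(101 - 352) = (-2749 + 2650)*(-251) = -99*(-251) = 24849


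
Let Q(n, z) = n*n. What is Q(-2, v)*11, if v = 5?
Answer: 44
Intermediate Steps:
Q(n, z) = n²
Q(-2, v)*11 = (-2)²*11 = 4*11 = 44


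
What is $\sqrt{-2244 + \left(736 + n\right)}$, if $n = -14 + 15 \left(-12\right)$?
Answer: $i \sqrt{1702} \approx 41.255 i$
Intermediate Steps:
$n = -194$ ($n = -14 - 180 = -194$)
$\sqrt{-2244 + \left(736 + n\right)} = \sqrt{-2244 + \left(736 - 194\right)} = \sqrt{-2244 + 542} = \sqrt{-1702} = i \sqrt{1702}$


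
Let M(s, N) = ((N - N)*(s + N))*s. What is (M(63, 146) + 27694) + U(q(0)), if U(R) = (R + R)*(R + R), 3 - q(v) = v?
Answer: 27730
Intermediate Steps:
q(v) = 3 - v
M(s, N) = 0 (M(s, N) = (0*(N + s))*s = 0*s = 0)
U(R) = 4*R² (U(R) = (2*R)*(2*R) = 4*R²)
(M(63, 146) + 27694) + U(q(0)) = (0 + 27694) + 4*(3 - 1*0)² = 27694 + 4*(3 + 0)² = 27694 + 4*3² = 27694 + 4*9 = 27694 + 36 = 27730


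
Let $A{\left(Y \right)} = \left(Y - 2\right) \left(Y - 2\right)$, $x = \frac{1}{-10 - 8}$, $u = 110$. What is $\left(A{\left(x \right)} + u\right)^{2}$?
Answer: $\frac{1369666081}{104976} \approx 13047.0$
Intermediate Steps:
$x = - \frac{1}{18}$ ($x = \frac{1}{-18} = - \frac{1}{18} \approx -0.055556$)
$A{\left(Y \right)} = \left(-2 + Y\right)^{2}$ ($A{\left(Y \right)} = \left(-2 + Y\right) \left(-2 + Y\right) = \left(-2 + Y\right)^{2}$)
$\left(A{\left(x \right)} + u\right)^{2} = \left(\left(-2 - \frac{1}{18}\right)^{2} + 110\right)^{2} = \left(\left(- \frac{37}{18}\right)^{2} + 110\right)^{2} = \left(\frac{1369}{324} + 110\right)^{2} = \left(\frac{37009}{324}\right)^{2} = \frac{1369666081}{104976}$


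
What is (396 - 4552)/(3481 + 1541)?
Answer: -2078/2511 ≈ -0.82756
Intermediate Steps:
(396 - 4552)/(3481 + 1541) = -4156/5022 = -4156*1/5022 = -2078/2511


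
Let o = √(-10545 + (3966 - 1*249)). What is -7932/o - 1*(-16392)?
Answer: 16392 + 1322*I*√1707/569 ≈ 16392.0 + 95.992*I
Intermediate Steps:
o = 2*I*√1707 (o = √(-10545 + (3966 - 249)) = √(-10545 + 3717) = √(-6828) = 2*I*√1707 ≈ 82.632*I)
-7932/o - 1*(-16392) = -7932*(-I*√1707/3414) - 1*(-16392) = -(-1322)*I*√1707/569 + 16392 = 1322*I*√1707/569 + 16392 = 16392 + 1322*I*√1707/569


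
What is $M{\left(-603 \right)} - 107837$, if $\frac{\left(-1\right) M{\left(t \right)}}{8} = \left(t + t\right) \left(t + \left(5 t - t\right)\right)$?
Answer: $-29196557$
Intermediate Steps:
$M{\left(t \right)} = - 80 t^{2}$ ($M{\left(t \right)} = - 8 \left(t + t\right) \left(t + \left(5 t - t\right)\right) = - 8 \cdot 2 t \left(t + 4 t\right) = - 8 \cdot 2 t 5 t = - 8 \cdot 10 t^{2} = - 80 t^{2}$)
$M{\left(-603 \right)} - 107837 = - 80 \left(-603\right)^{2} - 107837 = \left(-80\right) 363609 - 107837 = -29088720 - 107837 = -29196557$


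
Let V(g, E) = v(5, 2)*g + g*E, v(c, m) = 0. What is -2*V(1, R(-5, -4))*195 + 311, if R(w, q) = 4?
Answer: -1249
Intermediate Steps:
V(g, E) = E*g (V(g, E) = 0*g + g*E = 0 + E*g = E*g)
-2*V(1, R(-5, -4))*195 + 311 = -8*195 + 311 = -1560 + 311 = -1249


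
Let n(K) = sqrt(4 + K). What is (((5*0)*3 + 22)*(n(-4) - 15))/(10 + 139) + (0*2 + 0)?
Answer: -330/149 ≈ -2.2148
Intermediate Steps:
(((5*0)*3 + 22)*(n(-4) - 15))/(10 + 139) + (0*2 + 0) = (((5*0)*3 + 22)*(sqrt(4 - 4) - 15))/(10 + 139) + (0*2 + 0) = ((0*3 + 22)*(sqrt(0) - 15))/149 + (0 + 0) = ((0 + 22)*(0 - 15))*(1/149) + 0 = (22*(-15))*(1/149) + 0 = -330*1/149 + 0 = -330/149 + 0 = -330/149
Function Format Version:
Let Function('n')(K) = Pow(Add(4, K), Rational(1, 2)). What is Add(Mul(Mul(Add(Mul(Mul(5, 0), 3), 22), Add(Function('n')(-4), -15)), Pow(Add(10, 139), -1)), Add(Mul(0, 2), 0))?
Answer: Rational(-330, 149) ≈ -2.2148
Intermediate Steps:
Add(Mul(Mul(Add(Mul(Mul(5, 0), 3), 22), Add(Function('n')(-4), -15)), Pow(Add(10, 139), -1)), Add(Mul(0, 2), 0)) = Add(Mul(Mul(Add(Mul(Mul(5, 0), 3), 22), Add(Pow(Add(4, -4), Rational(1, 2)), -15)), Pow(Add(10, 139), -1)), Add(Mul(0, 2), 0)) = Add(Mul(Mul(Add(Mul(0, 3), 22), Add(Pow(0, Rational(1, 2)), -15)), Pow(149, -1)), Add(0, 0)) = Add(Mul(Mul(Add(0, 22), Add(0, -15)), Rational(1, 149)), 0) = Add(Mul(Mul(22, -15), Rational(1, 149)), 0) = Add(Mul(-330, Rational(1, 149)), 0) = Add(Rational(-330, 149), 0) = Rational(-330, 149)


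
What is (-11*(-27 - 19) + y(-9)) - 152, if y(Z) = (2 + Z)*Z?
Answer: 417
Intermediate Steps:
y(Z) = Z*(2 + Z)
(-11*(-27 - 19) + y(-9)) - 152 = (-11*(-27 - 19) - 9*(2 - 9)) - 152 = (-11*(-46) - 9*(-7)) - 152 = (506 + 63) - 152 = 569 - 152 = 417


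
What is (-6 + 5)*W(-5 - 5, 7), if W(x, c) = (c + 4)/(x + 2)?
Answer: 11/8 ≈ 1.3750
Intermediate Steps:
W(x, c) = (4 + c)/(2 + x)
(-6 + 5)*W(-5 - 5, 7) = (-6 + 5)*((4 + 7)/(2 + (-5 - 5))) = -11/(2 - 10) = -11/(-8) = -(-1)*11/8 = -1*(-11/8) = 11/8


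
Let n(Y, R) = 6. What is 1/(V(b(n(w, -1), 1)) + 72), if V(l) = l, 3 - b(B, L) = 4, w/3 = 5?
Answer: 1/71 ≈ 0.014085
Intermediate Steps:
w = 15 (w = 3*5 = 15)
b(B, L) = -1 (b(B, L) = 3 - 1*4 = 3 - 4 = -1)
1/(V(b(n(w, -1), 1)) + 72) = 1/(-1 + 72) = 1/71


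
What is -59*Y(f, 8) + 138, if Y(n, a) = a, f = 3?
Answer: -334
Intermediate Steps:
-59*Y(f, 8) + 138 = -59*8 + 138 = -472 + 138 = -334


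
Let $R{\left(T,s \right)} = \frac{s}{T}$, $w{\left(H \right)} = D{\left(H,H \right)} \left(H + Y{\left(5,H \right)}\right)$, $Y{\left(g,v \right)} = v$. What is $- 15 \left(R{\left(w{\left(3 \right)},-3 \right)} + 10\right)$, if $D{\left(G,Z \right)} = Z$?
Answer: $- \frac{295}{2} \approx -147.5$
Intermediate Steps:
$w{\left(H \right)} = 2 H^{2}$ ($w{\left(H \right)} = H \left(H + H\right) = H 2 H = 2 H^{2}$)
$- 15 \left(R{\left(w{\left(3 \right)},-3 \right)} + 10\right) = - 15 \left(- \frac{3}{2 \cdot 3^{2}} + 10\right) = - 15 \left(- \frac{3}{2 \cdot 9} + 10\right) = - 15 \left(- \frac{3}{18} + 10\right) = - 15 \left(\left(-3\right) \frac{1}{18} + 10\right) = - 15 \left(- \frac{1}{6} + 10\right) = \left(-15\right) \frac{59}{6} = - \frac{295}{2}$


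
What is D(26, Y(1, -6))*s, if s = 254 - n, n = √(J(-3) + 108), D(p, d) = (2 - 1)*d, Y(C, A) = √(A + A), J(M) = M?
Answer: 2*I*√3*(254 - √105) ≈ 844.39*I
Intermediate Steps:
Y(C, A) = √2*√A (Y(C, A) = √(2*A) = √2*√A)
D(p, d) = d (D(p, d) = 1*d = d)
n = √105 (n = √(-3 + 108) = √105 ≈ 10.247)
s = 254 - √105 ≈ 243.75
D(26, Y(1, -6))*s = (√2*√(-6))*(254 - √105) = (√2*(I*√6))*(254 - √105) = (2*I*√3)*(254 - √105) = 2*I*√3*(254 - √105)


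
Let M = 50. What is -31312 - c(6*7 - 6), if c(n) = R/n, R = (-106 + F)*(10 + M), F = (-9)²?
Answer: -93811/3 ≈ -31270.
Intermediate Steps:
F = 81
R = -1500 (R = (-106 + 81)*(10 + 50) = -25*60 = -1500)
c(n) = -1500/n
-31312 - c(6*7 - 6) = -31312 - (-1500)/(6*7 - 6) = -31312 - (-1500)/(42 - 6) = -31312 - (-1500)/36 = -31312 - 1*(-125/3) = -31312 + 125/3 = -93811/3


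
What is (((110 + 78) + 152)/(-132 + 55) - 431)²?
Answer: 1124059729/5929 ≈ 1.8959e+5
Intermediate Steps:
(((110 + 78) + 152)/(-132 + 55) - 431)² = ((188 + 152)/(-77) - 431)² = (340*(-1/77) - 431)² = (-340/77 - 431)² = (-33527/77)² = 1124059729/5929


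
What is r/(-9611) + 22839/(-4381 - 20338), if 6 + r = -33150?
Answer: 600077535/237574309 ≈ 2.5259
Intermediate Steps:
r = -33156 (r = -6 - 33150 = -33156)
r/(-9611) + 22839/(-4381 - 20338) = -33156/(-9611) + 22839/(-4381 - 20338) = -33156*(-1/9611) + 22839/(-24719) = 33156/9611 + 22839*(-1/24719) = 33156/9611 - 22839/24719 = 600077535/237574309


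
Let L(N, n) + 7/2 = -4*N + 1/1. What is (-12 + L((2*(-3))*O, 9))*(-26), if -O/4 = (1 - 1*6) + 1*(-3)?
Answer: -19591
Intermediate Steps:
O = 32 (O = -4*((1 - 1*6) + 1*(-3)) = -4*((1 - 6) - 3) = -4*(-5 - 3) = -4*(-8) = 32)
L(N, n) = -5/2 - 4*N (L(N, n) = -7/2 + (-4*N + 1/1) = -7/2 + (-4*N + 1) = -7/2 + (1 - 4*N) = -5/2 - 4*N)
(-12 + L((2*(-3))*O, 9))*(-26) = (-12 + (-5/2 - 4*2*(-3)*32))*(-26) = (-12 + (-5/2 - (-24)*32))*(-26) = (-12 + (-5/2 - 4*(-192)))*(-26) = (-12 + (-5/2 + 768))*(-26) = (-12 + 1531/2)*(-26) = (1507/2)*(-26) = -19591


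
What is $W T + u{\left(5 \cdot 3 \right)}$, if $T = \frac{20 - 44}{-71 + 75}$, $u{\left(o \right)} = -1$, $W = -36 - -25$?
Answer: $65$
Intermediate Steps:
$W = -11$ ($W = -36 + 25 = -11$)
$T = -6$ ($T = - \frac{24}{4} = \left(-24\right) \frac{1}{4} = -6$)
$W T + u{\left(5 \cdot 3 \right)} = \left(-11\right) \left(-6\right) - 1 = 66 - 1 = 65$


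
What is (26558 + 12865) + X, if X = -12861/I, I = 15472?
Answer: 609939795/15472 ≈ 39422.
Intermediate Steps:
X = -12861/15472 ≈ -0.83124
(26558 + 12865) + X = (26558 + 12865) - 12861/15472 = 39423 - 12861/15472 = 609939795/15472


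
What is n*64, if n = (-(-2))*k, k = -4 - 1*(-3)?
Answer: -128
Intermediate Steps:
k = -1 (k = -4 + 3 = -1)
n = -2 (n = -(-2)*(-1) = -1*(-2)*(-1) = 2*(-1) = -2)
n*64 = -2*64 = -128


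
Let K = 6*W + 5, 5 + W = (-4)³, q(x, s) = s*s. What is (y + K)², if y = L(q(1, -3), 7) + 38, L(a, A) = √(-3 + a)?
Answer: (371 - √6)² ≈ 1.3583e+5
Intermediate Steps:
q(x, s) = s²
W = -69 (W = -5 + (-4)³ = -5 - 64 = -69)
K = -409 (K = 6*(-69) + 5 = -414 + 5 = -409)
y = 38 + √6 (y = √(-3 + (-3)²) + 38 = √(-3 + 9) + 38 = √6 + 38 = 38 + √6 ≈ 40.449)
(y + K)² = ((38 + √6) - 409)² = (-371 + √6)²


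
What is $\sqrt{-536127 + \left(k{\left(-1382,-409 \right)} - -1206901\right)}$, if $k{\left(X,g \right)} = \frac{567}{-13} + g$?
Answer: $\frac{33 \sqrt{104026}}{13} \approx 818.73$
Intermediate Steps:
$k{\left(X,g \right)} = - \frac{567}{13} + g$ ($k{\left(X,g \right)} = 567 \left(- \frac{1}{13}\right) + g = - \frac{567}{13} + g$)
$\sqrt{-536127 + \left(k{\left(-1382,-409 \right)} - -1206901\right)} = \sqrt{-536127 - - \frac{15683829}{13}} = \sqrt{-536127 + \left(- \frac{5884}{13} + 1206901\right)} = \sqrt{-536127 + \frac{15683829}{13}} = \sqrt{\frac{8714178}{13}} = \frac{33 \sqrt{104026}}{13}$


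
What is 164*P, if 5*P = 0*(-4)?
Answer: 0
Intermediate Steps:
P = 0 (P = (0*(-4))/5 = (1/5)*0 = 0)
164*P = 164*0 = 0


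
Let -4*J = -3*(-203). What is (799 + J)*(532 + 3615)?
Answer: 10728289/4 ≈ 2.6821e+6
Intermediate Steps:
J = -609/4 (J = -(-3)*(-203)/4 = -1/4*609 = -609/4 ≈ -152.25)
(799 + J)*(532 + 3615) = (799 - 609/4)*(532 + 3615) = (2587/4)*4147 = 10728289/4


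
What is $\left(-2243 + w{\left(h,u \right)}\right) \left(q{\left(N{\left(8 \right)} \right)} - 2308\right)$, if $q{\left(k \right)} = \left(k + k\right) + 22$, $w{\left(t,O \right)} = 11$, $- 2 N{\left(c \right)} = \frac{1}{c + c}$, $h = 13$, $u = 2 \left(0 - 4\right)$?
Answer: $\frac{10204983}{2} \approx 5.1025 \cdot 10^{6}$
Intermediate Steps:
$u = -8$ ($u = 2 \left(-4\right) = -8$)
$N{\left(c \right)} = - \frac{1}{4 c}$ ($N{\left(c \right)} = - \frac{1}{2 \left(c + c\right)} = - \frac{1}{2 \cdot 2 c} = - \frac{\frac{1}{2} \frac{1}{c}}{2} = - \frac{1}{4 c}$)
$q{\left(k \right)} = 22 + 2 k$ ($q{\left(k \right)} = 2 k + 22 = 22 + 2 k$)
$\left(-2243 + w{\left(h,u \right)}\right) \left(q{\left(N{\left(8 \right)} \right)} - 2308\right) = \left(-2243 + 11\right) \left(\left(22 + 2 \left(- \frac{1}{4 \cdot 8}\right)\right) - 2308\right) = - 2232 \left(\left(22 + 2 \left(\left(- \frac{1}{4}\right) \frac{1}{8}\right)\right) - 2308\right) = - 2232 \left(\left(22 + 2 \left(- \frac{1}{32}\right)\right) - 2308\right) = - 2232 \left(\left(22 - \frac{1}{16}\right) - 2308\right) = - 2232 \left(\frac{351}{16} - 2308\right) = \left(-2232\right) \left(- \frac{36577}{16}\right) = \frac{10204983}{2}$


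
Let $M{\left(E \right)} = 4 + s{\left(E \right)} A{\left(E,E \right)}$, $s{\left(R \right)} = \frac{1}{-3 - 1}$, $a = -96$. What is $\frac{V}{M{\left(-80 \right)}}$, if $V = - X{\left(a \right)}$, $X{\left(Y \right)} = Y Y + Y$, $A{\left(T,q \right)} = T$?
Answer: $-380$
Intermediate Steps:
$s{\left(R \right)} = - \frac{1}{4}$ ($s{\left(R \right)} = \frac{1}{-4} = - \frac{1}{4}$)
$M{\left(E \right)} = 4 - \frac{E}{4}$
$X{\left(Y \right)} = Y + Y^{2}$ ($X{\left(Y \right)} = Y^{2} + Y = Y + Y^{2}$)
$V = -9120$ ($V = - \left(-96\right) \left(1 - 96\right) = - \left(-96\right) \left(-95\right) = \left(-1\right) 9120 = -9120$)
$\frac{V}{M{\left(-80 \right)}} = - \frac{9120}{4 - -20} = - \frac{9120}{4 + 20} = - \frac{9120}{24} = \left(-9120\right) \frac{1}{24} = -380$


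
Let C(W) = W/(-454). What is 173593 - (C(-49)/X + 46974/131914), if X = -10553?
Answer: 54855983098606761/316004076334 ≈ 1.7359e+5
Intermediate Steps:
C(W) = -W/454 (C(W) = W*(-1/454) = -W/454)
173593 - (C(-49)/X + 46974/131914) = 173593 - (-1/454*(-49)/(-10553) + 46974/131914) = 173593 - ((49/454)*(-1/10553) + 46974*(1/131914)) = 173593 - (-49/4791062 + 23487/65957) = 173593 - 1*112524441301/316004076334 = 173593 - 112524441301/316004076334 = 54855983098606761/316004076334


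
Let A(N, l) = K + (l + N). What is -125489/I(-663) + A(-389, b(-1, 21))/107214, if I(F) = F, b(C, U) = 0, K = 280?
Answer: 344977061/1822638 ≈ 189.27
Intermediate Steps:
A(N, l) = 280 + N + l (A(N, l) = 280 + (l + N) = 280 + (N + l) = 280 + N + l)
-125489/I(-663) + A(-389, b(-1, 21))/107214 = -125489/(-663) + (280 - 389 + 0)/107214 = -125489*(-1/663) - 109*1/107214 = 9653/51 - 109/107214 = 344977061/1822638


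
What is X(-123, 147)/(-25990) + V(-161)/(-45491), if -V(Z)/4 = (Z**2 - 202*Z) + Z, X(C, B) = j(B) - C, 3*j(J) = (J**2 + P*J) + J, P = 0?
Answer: 1144700119/236462218 ≈ 4.8409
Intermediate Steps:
j(J) = J/3 + J**2/3 (j(J) = ((J**2 + 0*J) + J)/3 = ((J**2 + 0) + J)/3 = (J**2 + J)/3 = (J + J**2)/3 = J/3 + J**2/3)
X(C, B) = -C + B*(1 + B)/3 (X(C, B) = B*(1 + B)/3 - C = -C + B*(1 + B)/3)
V(Z) = -4*Z**2 + 804*Z (V(Z) = -4*((Z**2 - 202*Z) + Z) = -4*(Z**2 - 201*Z) = -4*Z**2 + 804*Z)
X(-123, 147)/(-25990) + V(-161)/(-45491) = (-1*(-123) + (1/3)*147*(1 + 147))/(-25990) + (4*(-161)*(201 - 1*(-161)))/(-45491) = (123 + (1/3)*147*148)*(-1/25990) + (4*(-161)*(201 + 161))*(-1/45491) = (123 + 7252)*(-1/25990) + (4*(-161)*362)*(-1/45491) = 7375*(-1/25990) - 233128*(-1/45491) = -1475/5198 + 233128/45491 = 1144700119/236462218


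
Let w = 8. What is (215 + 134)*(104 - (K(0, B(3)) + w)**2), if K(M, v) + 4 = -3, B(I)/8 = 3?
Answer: 35947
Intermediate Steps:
B(I) = 24 (B(I) = 8*3 = 24)
K(M, v) = -7 (K(M, v) = -4 - 3 = -7)
(215 + 134)*(104 - (K(0, B(3)) + w)**2) = (215 + 134)*(104 - (-7 + 8)**2) = 349*(104 - 1*1**2) = 349*(104 - 1*1) = 349*(104 - 1) = 349*103 = 35947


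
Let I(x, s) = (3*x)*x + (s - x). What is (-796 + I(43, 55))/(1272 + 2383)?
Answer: 4763/3655 ≈ 1.3031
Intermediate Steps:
I(x, s) = s - x + 3*x² (I(x, s) = 3*x² + (s - x) = s - x + 3*x²)
(-796 + I(43, 55))/(1272 + 2383) = (-796 + (55 - 1*43 + 3*43²))/(1272 + 2383) = (-796 + (55 - 43 + 3*1849))/3655 = (-796 + (55 - 43 + 5547))*(1/3655) = (-796 + 5559)*(1/3655) = 4763*(1/3655) = 4763/3655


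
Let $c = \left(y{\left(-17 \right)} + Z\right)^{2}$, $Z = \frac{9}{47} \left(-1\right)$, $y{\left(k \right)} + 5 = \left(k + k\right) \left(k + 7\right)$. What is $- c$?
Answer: $- \frac{247621696}{2209} \approx -1.121 \cdot 10^{5}$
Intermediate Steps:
$y{\left(k \right)} = -5 + 2 k \left(7 + k\right)$ ($y{\left(k \right)} = -5 + \left(k + k\right) \left(k + 7\right) = -5 + 2 k \left(7 + k\right)$)
$Z = - \frac{9}{47}$ ($Z = 9 \cdot \frac{1}{47} \left(-1\right) = \frac{9}{47} \left(-1\right) = - \frac{9}{47} \approx -0.19149$)
$c = \frac{247621696}{2209}$ ($c = \left(\left(-5 + 2 \left(-17\right)^{2} + 14 \left(-17\right)\right) - \frac{9}{47}\right)^{2} = \left(\left(-5 + 2 \cdot 289 - 238\right) - \frac{9}{47}\right)^{2} = \left(\left(-5 + 578 - 238\right) - \frac{9}{47}\right)^{2} = \left(335 - \frac{9}{47}\right)^{2} = \left(\frac{15736}{47}\right)^{2} = \frac{247621696}{2209} \approx 1.121 \cdot 10^{5}$)
$- c = \left(-1\right) \frac{247621696}{2209} = - \frac{247621696}{2209}$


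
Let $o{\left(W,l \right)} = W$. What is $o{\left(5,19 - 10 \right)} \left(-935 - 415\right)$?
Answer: $-6750$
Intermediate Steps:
$o{\left(5,19 - 10 \right)} \left(-935 - 415\right) = 5 \left(-935 - 415\right) = 5 \left(-1350\right) = -6750$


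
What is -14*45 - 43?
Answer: -673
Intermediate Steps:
-14*45 - 43 = -630 - 43 = -673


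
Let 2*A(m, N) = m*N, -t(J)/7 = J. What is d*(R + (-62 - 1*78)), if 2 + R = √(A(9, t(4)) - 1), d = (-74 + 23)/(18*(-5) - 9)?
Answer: -2414/33 + 17*I*√127/33 ≈ -73.151 + 5.8055*I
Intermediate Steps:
t(J) = -7*J
A(m, N) = N*m/2 (A(m, N) = (m*N)/2 = (N*m)/2 = N*m/2)
d = 17/33 (d = -51/(-90 - 9) = -51/(-99) = -51*(-1/99) = 17/33 ≈ 0.51515)
R = -2 + I*√127 (R = -2 + √((½)*(-7*4)*9 - 1) = -2 + √((½)*(-28)*9 - 1) = -2 + √(-126 - 1) = -2 + √(-127) = -2 + I*√127 ≈ -2.0 + 11.269*I)
d*(R + (-62 - 1*78)) = 17*((-2 + I*√127) + (-62 - 1*78))/33 = 17*((-2 + I*√127) + (-62 - 78))/33 = 17*((-2 + I*√127) - 140)/33 = 17*(-142 + I*√127)/33 = -2414/33 + 17*I*√127/33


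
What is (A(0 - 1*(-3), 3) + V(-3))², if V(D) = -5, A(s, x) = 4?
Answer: 1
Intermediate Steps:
(A(0 - 1*(-3), 3) + V(-3))² = (4 - 5)² = (-1)² = 1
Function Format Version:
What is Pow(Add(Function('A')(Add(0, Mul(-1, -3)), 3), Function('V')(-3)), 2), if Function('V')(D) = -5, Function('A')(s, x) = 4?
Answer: 1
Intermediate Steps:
Pow(Add(Function('A')(Add(0, Mul(-1, -3)), 3), Function('V')(-3)), 2) = Pow(Add(4, -5), 2) = Pow(-1, 2) = 1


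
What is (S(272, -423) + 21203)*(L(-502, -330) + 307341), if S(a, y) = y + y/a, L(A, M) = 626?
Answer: 1740548488679/272 ≈ 6.3991e+9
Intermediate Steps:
(S(272, -423) + 21203)*(L(-502, -330) + 307341) = ((-423 - 423/272) + 21203)*(626 + 307341) = ((-423 - 423*1/272) + 21203)*307967 = ((-423 - 423/272) + 21203)*307967 = (-115479/272 + 21203)*307967 = (5651737/272)*307967 = 1740548488679/272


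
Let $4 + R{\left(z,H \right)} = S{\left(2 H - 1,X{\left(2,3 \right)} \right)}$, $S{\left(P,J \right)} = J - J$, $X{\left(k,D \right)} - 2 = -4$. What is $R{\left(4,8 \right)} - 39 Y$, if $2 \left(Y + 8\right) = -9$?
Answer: $\frac{967}{2} \approx 483.5$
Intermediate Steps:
$X{\left(k,D \right)} = -2$ ($X{\left(k,D \right)} = 2 - 4 = -2$)
$Y = - \frac{25}{2}$ ($Y = -8 + \frac{1}{2} \left(-9\right) = -8 - \frac{9}{2} = - \frac{25}{2} \approx -12.5$)
$S{\left(P,J \right)} = 0$
$R{\left(z,H \right)} = -4$ ($R{\left(z,H \right)} = -4 + 0 = -4$)
$R{\left(4,8 \right)} - 39 Y = -4 - - \frac{975}{2} = -4 + \frac{975}{2} = \frac{967}{2}$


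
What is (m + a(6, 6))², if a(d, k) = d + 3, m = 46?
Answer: 3025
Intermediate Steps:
a(d, k) = 3 + d
(m + a(6, 6))² = (46 + (3 + 6))² = (46 + 9)² = 55² = 3025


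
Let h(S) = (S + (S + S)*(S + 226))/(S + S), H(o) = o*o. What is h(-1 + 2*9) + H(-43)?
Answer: 4185/2 ≈ 2092.5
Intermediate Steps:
H(o) = o**2
h(S) = (S + 2*S*(226 + S))/(2*S) (h(S) = (S + (2*S)*(226 + S))/((2*S)) = (S + 2*S*(226 + S))*(1/(2*S)) = (S + 2*S*(226 + S))/(2*S))
h(-1 + 2*9) + H(-43) = (453/2 + (-1 + 2*9)) + (-43)**2 = (453/2 + (-1 + 18)) + 1849 = (453/2 + 17) + 1849 = 487/2 + 1849 = 4185/2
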